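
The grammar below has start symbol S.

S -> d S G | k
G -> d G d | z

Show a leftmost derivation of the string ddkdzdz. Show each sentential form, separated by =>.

S => dSG => ddSGG => ddkGG => ddkdGdG => ddkdzdG => ddkdzdz

S => dSG   [S -> d S G]
dSG => ddSGG   [S -> d S G]
ddSGG => ddkGG   [S -> k]
ddkGG => ddkdGdG   [G -> d G d]
ddkdGdG => ddkdzdG   [G -> z]
ddkdzdG => ddkdzdz   [G -> z]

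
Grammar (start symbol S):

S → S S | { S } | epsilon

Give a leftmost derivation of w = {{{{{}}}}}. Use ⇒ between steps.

S ⇒ {S}   [S → { S }]
{S} ⇒ {{S}}   [S → { S }]
{{S}} ⇒ {{SS}}   [S → S S]
{{SS}} ⇒ {{SSS}}   [S → S S]
{{SSS}} ⇒ {{SSSS}}   [S → S S]
{{SSSS}} ⇒ {{{S}SSS}}   [S → { S }]
{{{S}SSS}} ⇒ {{{SS}SSS}}   [S → S S]
{{{SS}SSS}} ⇒ {{{{S}S}SSS}}   [S → { S }]
{{{{S}S}SSS}} ⇒ {{{{{S}}S}SSS}}   [S → { S }]
{{{{{S}}S}SSS}} ⇒ {{{{{}}S}SSS}}   [S → epsilon]
{{{{{}}S}SSS}} ⇒ {{{{{}}}SSS}}   [S → epsilon]
{{{{{}}}SSS}} ⇒ {{{{{}}}SS}}   [S → epsilon]
{{{{{}}}SS}} ⇒ {{{{{}}}S}}   [S → epsilon]
{{{{{}}}S}} ⇒ {{{{{}}}}}   [S → epsilon]

S⇒{S}⇒{{S}}⇒{{SS}}⇒{{SSS}}⇒{{SSSS}}⇒{{{S}SSS}}⇒{{{SS}SSS}}⇒{{{{S}S}SSS}}⇒{{{{{S}}S}SSS}}⇒{{{{{}}S}SSS}}⇒{{{{{}}}SSS}}⇒{{{{{}}}SS}}⇒{{{{{}}}S}}⇒{{{{{}}}}}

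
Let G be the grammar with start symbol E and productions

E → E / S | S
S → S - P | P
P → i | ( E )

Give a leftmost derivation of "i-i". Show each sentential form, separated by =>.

E => S   [E → S]
S => S-P   [S → S - P]
S-P => P-P   [S → P]
P-P => i-P   [P → i]
i-P => i-i   [P → i]

E => S => S-P => P-P => i-P => i-i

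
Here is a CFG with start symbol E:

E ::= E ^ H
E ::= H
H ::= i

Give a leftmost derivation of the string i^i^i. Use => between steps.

E=>E^H=>E^H^H=>H^H^H=>i^H^H=>i^i^H=>i^i^i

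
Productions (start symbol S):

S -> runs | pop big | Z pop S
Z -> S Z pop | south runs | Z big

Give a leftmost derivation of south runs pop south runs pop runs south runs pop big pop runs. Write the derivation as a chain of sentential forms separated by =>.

S => Z pop S => south runs pop S => south runs pop Z pop S => south runs pop Z big pop S => south runs pop S Z pop big pop S => south runs pop Z pop S Z pop big pop S => south runs pop south runs pop S Z pop big pop S => south runs pop south runs pop runs Z pop big pop S => south runs pop south runs pop runs south runs pop big pop S => south runs pop south runs pop runs south runs pop big pop runs

S => Z pop S   [S -> Z pop S]
Z pop S => south runs pop S   [Z -> south runs]
south runs pop S => south runs pop Z pop S   [S -> Z pop S]
south runs pop Z pop S => south runs pop Z big pop S   [Z -> Z big]
south runs pop Z big pop S => south runs pop S Z pop big pop S   [Z -> S Z pop]
south runs pop S Z pop big pop S => south runs pop Z pop S Z pop big pop S   [S -> Z pop S]
south runs pop Z pop S Z pop big pop S => south runs pop south runs pop S Z pop big pop S   [Z -> south runs]
south runs pop south runs pop S Z pop big pop S => south runs pop south runs pop runs Z pop big pop S   [S -> runs]
south runs pop south runs pop runs Z pop big pop S => south runs pop south runs pop runs south runs pop big pop S   [Z -> south runs]
south runs pop south runs pop runs south runs pop big pop S => south runs pop south runs pop runs south runs pop big pop runs   [S -> runs]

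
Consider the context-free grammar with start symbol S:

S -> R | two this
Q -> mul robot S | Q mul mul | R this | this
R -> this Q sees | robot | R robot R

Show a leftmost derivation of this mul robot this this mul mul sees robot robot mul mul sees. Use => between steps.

S => R => this Q sees => this Q mul mul sees => this mul robot S mul mul sees => this mul robot R mul mul sees => this mul robot R robot R mul mul sees => this mul robot this Q sees robot R mul mul sees => this mul robot this Q mul mul sees robot R mul mul sees => this mul robot this this mul mul sees robot R mul mul sees => this mul robot this this mul mul sees robot robot mul mul sees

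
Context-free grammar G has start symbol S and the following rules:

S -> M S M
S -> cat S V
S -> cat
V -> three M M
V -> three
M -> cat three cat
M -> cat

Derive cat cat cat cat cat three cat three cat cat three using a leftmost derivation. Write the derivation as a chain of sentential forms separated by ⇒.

S ⇒ cat S V   [S -> cat S V]
cat S V ⇒ cat cat S V V   [S -> cat S V]
cat cat S V V ⇒ cat cat M S M V V   [S -> M S M]
cat cat M S M V V ⇒ cat cat cat S M V V   [M -> cat]
cat cat cat S M V V ⇒ cat cat cat cat M V V   [S -> cat]
cat cat cat cat M V V ⇒ cat cat cat cat cat V V   [M -> cat]
cat cat cat cat cat V V ⇒ cat cat cat cat cat three M M V   [V -> three M M]
cat cat cat cat cat three M M V ⇒ cat cat cat cat cat three cat three cat M V   [M -> cat three cat]
cat cat cat cat cat three cat three cat M V ⇒ cat cat cat cat cat three cat three cat cat V   [M -> cat]
cat cat cat cat cat three cat three cat cat V ⇒ cat cat cat cat cat three cat three cat cat three   [V -> three]

S ⇒ cat S V ⇒ cat cat S V V ⇒ cat cat M S M V V ⇒ cat cat cat S M V V ⇒ cat cat cat cat M V V ⇒ cat cat cat cat cat V V ⇒ cat cat cat cat cat three M M V ⇒ cat cat cat cat cat three cat three cat M V ⇒ cat cat cat cat cat three cat three cat cat V ⇒ cat cat cat cat cat three cat three cat cat three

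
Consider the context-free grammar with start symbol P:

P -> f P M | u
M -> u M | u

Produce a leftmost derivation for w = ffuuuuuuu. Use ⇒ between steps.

P ⇒ fPM   [P -> f P M]
fPM ⇒ ffPMM   [P -> f P M]
ffPMM ⇒ ffuMM   [P -> u]
ffuMM ⇒ ffuuMM   [M -> u M]
ffuuMM ⇒ ffuuuM   [M -> u]
ffuuuM ⇒ ffuuuuM   [M -> u M]
ffuuuuM ⇒ ffuuuuuM   [M -> u M]
ffuuuuuM ⇒ ffuuuuuuM   [M -> u M]
ffuuuuuuM ⇒ ffuuuuuuu   [M -> u]

P ⇒ fPM ⇒ ffPMM ⇒ ffuMM ⇒ ffuuMM ⇒ ffuuuM ⇒ ffuuuuM ⇒ ffuuuuuM ⇒ ffuuuuuuM ⇒ ffuuuuuuu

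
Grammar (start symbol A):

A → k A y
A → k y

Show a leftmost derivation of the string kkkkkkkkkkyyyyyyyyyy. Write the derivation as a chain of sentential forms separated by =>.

A => kAy   [A → k A y]
kAy => kkAyy   [A → k A y]
kkAyy => kkkAyyy   [A → k A y]
kkkAyyy => kkkkAyyyy   [A → k A y]
kkkkAyyyy => kkkkkAyyyyy   [A → k A y]
kkkkkAyyyyy => kkkkkkAyyyyyy   [A → k A y]
kkkkkkAyyyyyy => kkkkkkkAyyyyyyy   [A → k A y]
kkkkkkkAyyyyyyy => kkkkkkkkAyyyyyyyy   [A → k A y]
kkkkkkkkAyyyyyyyy => kkkkkkkkkAyyyyyyyyy   [A → k A y]
kkkkkkkkkAyyyyyyyyy => kkkkkkkkkkyyyyyyyyyy   [A → k y]

A => kAy => kkAyy => kkkAyyy => kkkkAyyyy => kkkkkAyyyyy => kkkkkkAyyyyyy => kkkkkkkAyyyyyyy => kkkkkkkkAyyyyyyyy => kkkkkkkkkAyyyyyyyyy => kkkkkkkkkkyyyyyyyyyy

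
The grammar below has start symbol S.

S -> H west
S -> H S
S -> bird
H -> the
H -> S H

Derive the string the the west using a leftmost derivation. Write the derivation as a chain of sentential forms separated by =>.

S => H S   [S -> H S]
H S => the S   [H -> the]
the S => the H west   [S -> H west]
the H west => the the west   [H -> the]

S => H S => the S => the H west => the the west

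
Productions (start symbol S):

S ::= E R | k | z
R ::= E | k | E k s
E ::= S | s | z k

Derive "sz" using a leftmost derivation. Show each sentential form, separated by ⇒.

S ⇒ ER ⇒ sR ⇒ sE ⇒ sS ⇒ sz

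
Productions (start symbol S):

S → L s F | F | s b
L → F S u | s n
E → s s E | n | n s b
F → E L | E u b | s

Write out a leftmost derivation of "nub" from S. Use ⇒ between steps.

S ⇒ F ⇒ Eub ⇒ nub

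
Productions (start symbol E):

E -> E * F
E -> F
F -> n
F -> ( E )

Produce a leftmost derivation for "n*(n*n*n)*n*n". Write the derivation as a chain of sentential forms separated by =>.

E => E*F => E*F*F => E*F*F*F => F*F*F*F => n*F*F*F => n*(E)*F*F => n*(E*F)*F*F => n*(E*F*F)*F*F => n*(F*F*F)*F*F => n*(n*F*F)*F*F => n*(n*n*F)*F*F => n*(n*n*n)*F*F => n*(n*n*n)*n*F => n*(n*n*n)*n*n

E => E*F   [E -> E * F]
E*F => E*F*F   [E -> E * F]
E*F*F => E*F*F*F   [E -> E * F]
E*F*F*F => F*F*F*F   [E -> F]
F*F*F*F => n*F*F*F   [F -> n]
n*F*F*F => n*(E)*F*F   [F -> ( E )]
n*(E)*F*F => n*(E*F)*F*F   [E -> E * F]
n*(E*F)*F*F => n*(E*F*F)*F*F   [E -> E * F]
n*(E*F*F)*F*F => n*(F*F*F)*F*F   [E -> F]
n*(F*F*F)*F*F => n*(n*F*F)*F*F   [F -> n]
n*(n*F*F)*F*F => n*(n*n*F)*F*F   [F -> n]
n*(n*n*F)*F*F => n*(n*n*n)*F*F   [F -> n]
n*(n*n*n)*F*F => n*(n*n*n)*n*F   [F -> n]
n*(n*n*n)*n*F => n*(n*n*n)*n*n   [F -> n]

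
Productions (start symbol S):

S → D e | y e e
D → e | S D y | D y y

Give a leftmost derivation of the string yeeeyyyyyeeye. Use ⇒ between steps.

S ⇒ De ⇒ SDye ⇒ DeDye ⇒ DyyeDye ⇒ DyyyyeDye ⇒ SDyyyyyeDye ⇒ yeeDyyyyyeDye ⇒ yeeeyyyyyeDye ⇒ yeeeyyyyyeeye

S ⇒ De   [S → D e]
De ⇒ SDye   [D → S D y]
SDye ⇒ DeDye   [S → D e]
DeDye ⇒ DyyeDye   [D → D y y]
DyyeDye ⇒ DyyyyeDye   [D → D y y]
DyyyyeDye ⇒ SDyyyyyeDye   [D → S D y]
SDyyyyyeDye ⇒ yeeDyyyyyeDye   [S → y e e]
yeeDyyyyyeDye ⇒ yeeeyyyyyeDye   [D → e]
yeeeyyyyyeDye ⇒ yeeeyyyyyeeye   [D → e]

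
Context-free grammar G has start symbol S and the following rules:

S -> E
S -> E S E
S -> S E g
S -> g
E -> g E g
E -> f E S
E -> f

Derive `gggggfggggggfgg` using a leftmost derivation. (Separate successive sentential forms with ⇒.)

S ⇒ SEg ⇒ EEg ⇒ gEgEg ⇒ ggEggEg ⇒ gggEgggEg ⇒ ggggEggggEg ⇒ gggggEgggggEg ⇒ gggggfgggggEg ⇒ gggggfggggggEgg ⇒ gggggfggggggfgg

S ⇒ SEg   [S -> S E g]
SEg ⇒ EEg   [S -> E]
EEg ⇒ gEgEg   [E -> g E g]
gEgEg ⇒ ggEggEg   [E -> g E g]
ggEggEg ⇒ gggEgggEg   [E -> g E g]
gggEgggEg ⇒ ggggEggggEg   [E -> g E g]
ggggEggggEg ⇒ gggggEgggggEg   [E -> g E g]
gggggEgggggEg ⇒ gggggfgggggEg   [E -> f]
gggggfgggggEg ⇒ gggggfggggggEgg   [E -> g E g]
gggggfggggggEgg ⇒ gggggfggggggfgg   [E -> f]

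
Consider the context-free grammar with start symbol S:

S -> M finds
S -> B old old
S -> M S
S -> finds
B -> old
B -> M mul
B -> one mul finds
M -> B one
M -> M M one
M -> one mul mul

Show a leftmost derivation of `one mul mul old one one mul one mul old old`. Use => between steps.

S => B old old => M mul old old => B one mul old old => M mul one mul old old => M M one mul one mul old old => one mul mul M one mul one mul old old => one mul mul B one one mul one mul old old => one mul mul old one one mul one mul old old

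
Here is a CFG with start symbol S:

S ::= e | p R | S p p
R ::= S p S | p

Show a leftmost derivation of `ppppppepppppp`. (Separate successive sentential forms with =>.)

S=>Spp=>pRpp=>pSpSpp=>pSpppSpp=>ppRpppSpp=>ppppppSpp=>ppppppSpppp=>ppppppSpppppp=>ppppppepppppp

S => Spp   [S ::= S p p]
Spp => pRpp   [S ::= p R]
pRpp => pSpSpp   [R ::= S p S]
pSpSpp => pSpppSpp   [S ::= S p p]
pSpppSpp => ppRpppSpp   [S ::= p R]
ppRpppSpp => ppppppSpp   [R ::= p]
ppppppSpp => ppppppSpppp   [S ::= S p p]
ppppppSpppp => ppppppSpppppp   [S ::= S p p]
ppppppSpppppp => ppppppepppppp   [S ::= e]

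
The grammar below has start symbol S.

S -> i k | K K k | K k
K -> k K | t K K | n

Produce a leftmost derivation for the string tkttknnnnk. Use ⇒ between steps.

S ⇒ Kk ⇒ tKKk ⇒ tkKKk ⇒ tktKKKk ⇒ tkttKKKKk ⇒ tkttkKKKKk ⇒ tkttknKKKk ⇒ tkttknnKKk ⇒ tkttknnnKk ⇒ tkttknnnnk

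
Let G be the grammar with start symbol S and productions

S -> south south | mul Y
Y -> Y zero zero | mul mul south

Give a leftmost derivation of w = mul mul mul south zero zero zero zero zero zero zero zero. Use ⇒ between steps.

S ⇒ mul Y ⇒ mul Y zero zero ⇒ mul Y zero zero zero zero ⇒ mul Y zero zero zero zero zero zero ⇒ mul Y zero zero zero zero zero zero zero zero ⇒ mul mul mul south zero zero zero zero zero zero zero zero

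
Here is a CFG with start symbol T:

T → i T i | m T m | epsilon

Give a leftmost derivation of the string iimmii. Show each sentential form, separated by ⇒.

T ⇒ iTi   [T → i T i]
iTi ⇒ iiTii   [T → i T i]
iiTii ⇒ iimTmii   [T → m T m]
iimTmii ⇒ iimmii   [T → epsilon]

T ⇒ iTi ⇒ iiTii ⇒ iimTmii ⇒ iimmii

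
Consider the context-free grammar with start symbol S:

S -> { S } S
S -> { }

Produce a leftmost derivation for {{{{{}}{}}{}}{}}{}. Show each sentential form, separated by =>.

S => {S}S => {{S}S}S => {{{S}S}S}S => {{{{S}S}S}S}S => {{{{{}}S}S}S}S => {{{{{}}{}}S}S}S => {{{{{}}{}}{}}S}S => {{{{{}}{}}{}}{}}S => {{{{{}}{}}{}}{}}{}

S => {S}S   [S -> { S } S]
{S}S => {{S}S}S   [S -> { S } S]
{{S}S}S => {{{S}S}S}S   [S -> { S } S]
{{{S}S}S}S => {{{{S}S}S}S}S   [S -> { S } S]
{{{{S}S}S}S}S => {{{{{}}S}S}S}S   [S -> { }]
{{{{{}}S}S}S}S => {{{{{}}{}}S}S}S   [S -> { }]
{{{{{}}{}}S}S}S => {{{{{}}{}}{}}S}S   [S -> { }]
{{{{{}}{}}{}}S}S => {{{{{}}{}}{}}{}}S   [S -> { }]
{{{{{}}{}}{}}{}}S => {{{{{}}{}}{}}{}}{}   [S -> { }]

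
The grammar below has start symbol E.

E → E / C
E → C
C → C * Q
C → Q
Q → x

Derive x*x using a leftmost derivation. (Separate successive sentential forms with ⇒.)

E ⇒ C   [E → C]
C ⇒ C*Q   [C → C * Q]
C*Q ⇒ Q*Q   [C → Q]
Q*Q ⇒ x*Q   [Q → x]
x*Q ⇒ x*x   [Q → x]

E ⇒ C ⇒ C*Q ⇒ Q*Q ⇒ x*Q ⇒ x*x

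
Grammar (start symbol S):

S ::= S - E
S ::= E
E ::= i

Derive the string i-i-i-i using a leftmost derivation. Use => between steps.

S=>S-E=>S-E-E=>S-E-E-E=>E-E-E-E=>i-E-E-E=>i-i-E-E=>i-i-i-E=>i-i-i-i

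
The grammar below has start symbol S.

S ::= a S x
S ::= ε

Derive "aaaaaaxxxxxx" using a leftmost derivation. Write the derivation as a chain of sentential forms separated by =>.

S => aSx => aaSxx => aaaSxxx => aaaaSxxxx => aaaaaSxxxxx => aaaaaaSxxxxxx => aaaaaaxxxxxx

S => aSx   [S ::= a S x]
aSx => aaSxx   [S ::= a S x]
aaSxx => aaaSxxx   [S ::= a S x]
aaaSxxx => aaaaSxxxx   [S ::= a S x]
aaaaSxxxx => aaaaaSxxxxx   [S ::= a S x]
aaaaaSxxxxx => aaaaaaSxxxxxx   [S ::= a S x]
aaaaaaSxxxxxx => aaaaaaxxxxxx   [S ::= ε]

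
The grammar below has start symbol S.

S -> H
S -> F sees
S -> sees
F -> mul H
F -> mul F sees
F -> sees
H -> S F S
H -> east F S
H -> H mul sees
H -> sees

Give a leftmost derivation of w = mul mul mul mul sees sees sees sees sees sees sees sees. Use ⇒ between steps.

S ⇒ F sees   [S -> F sees]
F sees ⇒ mul F sees sees   [F -> mul F sees]
mul F sees sees ⇒ mul mul H sees sees   [F -> mul H]
mul mul H sees sees ⇒ mul mul S F S sees sees   [H -> S F S]
mul mul S F S sees sees ⇒ mul mul F sees F S sees sees   [S -> F sees]
mul mul F sees F S sees sees ⇒ mul mul mul F sees sees F S sees sees   [F -> mul F sees]
mul mul mul F sees sees F S sees sees ⇒ mul mul mul mul F sees sees sees F S sees sees   [F -> mul F sees]
mul mul mul mul F sees sees sees F S sees sees ⇒ mul mul mul mul sees sees sees sees F S sees sees   [F -> sees]
mul mul mul mul sees sees sees sees F S sees sees ⇒ mul mul mul mul sees sees sees sees sees S sees sees   [F -> sees]
mul mul mul mul sees sees sees sees sees S sees sees ⇒ mul mul mul mul sees sees sees sees sees sees sees sees   [S -> sees]

S ⇒ F sees ⇒ mul F sees sees ⇒ mul mul H sees sees ⇒ mul mul S F S sees sees ⇒ mul mul F sees F S sees sees ⇒ mul mul mul F sees sees F S sees sees ⇒ mul mul mul mul F sees sees sees F S sees sees ⇒ mul mul mul mul sees sees sees sees F S sees sees ⇒ mul mul mul mul sees sees sees sees sees S sees sees ⇒ mul mul mul mul sees sees sees sees sees sees sees sees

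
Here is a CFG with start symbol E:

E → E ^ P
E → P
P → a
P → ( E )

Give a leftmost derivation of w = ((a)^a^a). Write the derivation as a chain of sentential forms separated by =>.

E => P   [E → P]
P => (E)   [P → ( E )]
(E) => (E^P)   [E → E ^ P]
(E^P) => (E^P^P)   [E → E ^ P]
(E^P^P) => (P^P^P)   [E → P]
(P^P^P) => ((E)^P^P)   [P → ( E )]
((E)^P^P) => ((P)^P^P)   [E → P]
((P)^P^P) => ((a)^P^P)   [P → a]
((a)^P^P) => ((a)^a^P)   [P → a]
((a)^a^P) => ((a)^a^a)   [P → a]

E => P => (E) => (E^P) => (E^P^P) => (P^P^P) => ((E)^P^P) => ((P)^P^P) => ((a)^P^P) => ((a)^a^P) => ((a)^a^a)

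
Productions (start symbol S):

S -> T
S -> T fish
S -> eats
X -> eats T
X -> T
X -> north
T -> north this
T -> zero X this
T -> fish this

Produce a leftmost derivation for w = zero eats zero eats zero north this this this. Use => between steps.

S => T => zero X this => zero eats T this => zero eats zero X this this => zero eats zero eats T this this => zero eats zero eats zero X this this this => zero eats zero eats zero north this this this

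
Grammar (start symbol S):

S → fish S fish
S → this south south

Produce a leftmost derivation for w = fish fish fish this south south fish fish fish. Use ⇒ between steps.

S ⇒ fish S fish   [S → fish S fish]
fish S fish ⇒ fish fish S fish fish   [S → fish S fish]
fish fish S fish fish ⇒ fish fish fish S fish fish fish   [S → fish S fish]
fish fish fish S fish fish fish ⇒ fish fish fish this south south fish fish fish   [S → this south south]

S ⇒ fish S fish ⇒ fish fish S fish fish ⇒ fish fish fish S fish fish fish ⇒ fish fish fish this south south fish fish fish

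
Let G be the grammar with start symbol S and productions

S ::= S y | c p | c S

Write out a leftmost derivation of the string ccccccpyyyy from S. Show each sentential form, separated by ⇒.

S ⇒ cS   [S ::= c S]
cS ⇒ cSy   [S ::= S y]
cSy ⇒ cSyy   [S ::= S y]
cSyy ⇒ ccSyy   [S ::= c S]
ccSyy ⇒ cccSyy   [S ::= c S]
cccSyy ⇒ cccSyyy   [S ::= S y]
cccSyyy ⇒ ccccSyyy   [S ::= c S]
ccccSyyy ⇒ ccccSyyyy   [S ::= S y]
ccccSyyyy ⇒ cccccSyyyy   [S ::= c S]
cccccSyyyy ⇒ ccccccpyyyy   [S ::= c p]

S⇒cS⇒cSy⇒cSyy⇒ccSyy⇒cccSyy⇒cccSyyy⇒ccccSyyy⇒ccccSyyyy⇒cccccSyyyy⇒ccccccpyyyy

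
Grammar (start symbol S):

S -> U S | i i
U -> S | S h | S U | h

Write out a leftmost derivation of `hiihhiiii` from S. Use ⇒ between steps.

S ⇒ US ⇒ hS ⇒ hUS ⇒ hSUS ⇒ hiiUS ⇒ hiiSS ⇒ hiiUSS ⇒ hiihSS ⇒ hiihUSS ⇒ hiihhSS ⇒ hiihhiiS ⇒ hiihhiiii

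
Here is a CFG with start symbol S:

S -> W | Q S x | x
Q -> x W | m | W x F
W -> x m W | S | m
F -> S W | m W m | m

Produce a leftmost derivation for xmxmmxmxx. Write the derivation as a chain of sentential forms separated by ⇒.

S⇒W⇒xmW⇒xmxmW⇒xmxmS⇒xmxmQSx⇒xmxmWxFSx⇒xmxmmxFSx⇒xmxmmxmSx⇒xmxmmxmxx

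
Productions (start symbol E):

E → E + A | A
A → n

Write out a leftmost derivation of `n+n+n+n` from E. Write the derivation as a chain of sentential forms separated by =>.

E => E+A   [E → E + A]
E+A => E+A+A   [E → E + A]
E+A+A => E+A+A+A   [E → E + A]
E+A+A+A => A+A+A+A   [E → A]
A+A+A+A => n+A+A+A   [A → n]
n+A+A+A => n+n+A+A   [A → n]
n+n+A+A => n+n+n+A   [A → n]
n+n+n+A => n+n+n+n   [A → n]

E => E+A => E+A+A => E+A+A+A => A+A+A+A => n+A+A+A => n+n+A+A => n+n+n+A => n+n+n+n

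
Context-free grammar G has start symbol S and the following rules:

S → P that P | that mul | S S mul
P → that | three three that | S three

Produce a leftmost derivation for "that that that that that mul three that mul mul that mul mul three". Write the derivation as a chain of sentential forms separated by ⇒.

S ⇒ P that P ⇒ that that P ⇒ that that S three ⇒ that that S S mul three ⇒ that that S S mul S mul three ⇒ that that P that P S mul S mul three ⇒ that that that that P S mul S mul three ⇒ that that that that S three S mul S mul three ⇒ that that that that that mul three S mul S mul three ⇒ that that that that that mul three that mul mul S mul three ⇒ that that that that that mul three that mul mul that mul mul three

S ⇒ P that P   [S → P that P]
P that P ⇒ that that P   [P → that]
that that P ⇒ that that S three   [P → S three]
that that S three ⇒ that that S S mul three   [S → S S mul]
that that S S mul three ⇒ that that S S mul S mul three   [S → S S mul]
that that S S mul S mul three ⇒ that that P that P S mul S mul three   [S → P that P]
that that P that P S mul S mul three ⇒ that that that that P S mul S mul three   [P → that]
that that that that P S mul S mul three ⇒ that that that that S three S mul S mul three   [P → S three]
that that that that S three S mul S mul three ⇒ that that that that that mul three S mul S mul three   [S → that mul]
that that that that that mul three S mul S mul three ⇒ that that that that that mul three that mul mul S mul three   [S → that mul]
that that that that that mul three that mul mul S mul three ⇒ that that that that that mul three that mul mul that mul mul three   [S → that mul]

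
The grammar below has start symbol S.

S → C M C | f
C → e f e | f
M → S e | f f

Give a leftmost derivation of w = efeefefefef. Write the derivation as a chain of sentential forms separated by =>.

S => CMC => efeMC => efeSeC => efeCMCeC => efeefeMCeC => efeefeSeCeC => efeefefeCeC => efeefefefeC => efeefefefef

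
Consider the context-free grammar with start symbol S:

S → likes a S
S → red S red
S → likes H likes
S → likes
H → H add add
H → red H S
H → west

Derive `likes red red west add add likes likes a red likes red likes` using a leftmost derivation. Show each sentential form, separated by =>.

S => likes H likes => likes red H S likes => likes red red H S S likes => likes red red H add add S S likes => likes red red west add add S S likes => likes red red west add add likes S likes => likes red red west add add likes likes a S likes => likes red red west add add likes likes a red S red likes => likes red red west add add likes likes a red likes red likes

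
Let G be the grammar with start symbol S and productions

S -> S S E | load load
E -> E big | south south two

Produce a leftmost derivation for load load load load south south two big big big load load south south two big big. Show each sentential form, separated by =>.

S => S S E => S S E S E => load load S E S E => load load load load E S E => load load load load E big S E => load load load load E big big S E => load load load load E big big big S E => load load load load south south two big big big S E => load load load load south south two big big big load load E => load load load load south south two big big big load load E big => load load load load south south two big big big load load E big big => load load load load south south two big big big load load south south two big big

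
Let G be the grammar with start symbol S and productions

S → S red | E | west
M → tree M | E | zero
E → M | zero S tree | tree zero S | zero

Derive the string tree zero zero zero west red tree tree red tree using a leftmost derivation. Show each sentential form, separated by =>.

S => E => M => tree M => tree E => tree zero S tree => tree zero S red tree => tree zero E red tree => tree zero zero S tree red tree => tree zero zero E tree red tree => tree zero zero zero S tree tree red tree => tree zero zero zero S red tree tree red tree => tree zero zero zero west red tree tree red tree

S => E   [S → E]
E => M   [E → M]
M => tree M   [M → tree M]
tree M => tree E   [M → E]
tree E => tree zero S tree   [E → zero S tree]
tree zero S tree => tree zero S red tree   [S → S red]
tree zero S red tree => tree zero E red tree   [S → E]
tree zero E red tree => tree zero zero S tree red tree   [E → zero S tree]
tree zero zero S tree red tree => tree zero zero E tree red tree   [S → E]
tree zero zero E tree red tree => tree zero zero zero S tree tree red tree   [E → zero S tree]
tree zero zero zero S tree tree red tree => tree zero zero zero S red tree tree red tree   [S → S red]
tree zero zero zero S red tree tree red tree => tree zero zero zero west red tree tree red tree   [S → west]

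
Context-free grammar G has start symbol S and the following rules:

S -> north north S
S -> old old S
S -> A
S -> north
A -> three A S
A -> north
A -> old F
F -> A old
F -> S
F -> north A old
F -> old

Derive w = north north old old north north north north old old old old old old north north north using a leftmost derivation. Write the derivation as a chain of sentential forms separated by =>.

S => north north S => north north old old S => north north old old north north S => north north old old north north north north S => north north old old north north north north old old S => north north old old north north north north old old old old S => north north old old north north north north old old old old old old S => north north old old north north north north old old old old old old north north S => north north old old north north north north old old old old old old north north north

S => north north S   [S -> north north S]
north north S => north north old old S   [S -> old old S]
north north old old S => north north old old north north S   [S -> north north S]
north north old old north north S => north north old old north north north north S   [S -> north north S]
north north old old north north north north S => north north old old north north north north old old S   [S -> old old S]
north north old old north north north north old old S => north north old old north north north north old old old old S   [S -> old old S]
north north old old north north north north old old old old S => north north old old north north north north old old old old old old S   [S -> old old S]
north north old old north north north north old old old old old old S => north north old old north north north north old old old old old old north north S   [S -> north north S]
north north old old north north north north old old old old old old north north S => north north old old north north north north old old old old old old north north north   [S -> north]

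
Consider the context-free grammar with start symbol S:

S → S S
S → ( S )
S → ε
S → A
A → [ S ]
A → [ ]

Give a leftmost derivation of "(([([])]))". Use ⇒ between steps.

S⇒(S)⇒((S))⇒((A))⇒(([S]))⇒(([(S)]))⇒(([(SS)]))⇒(([(AS)]))⇒(([([]S)]))⇒(([([])]))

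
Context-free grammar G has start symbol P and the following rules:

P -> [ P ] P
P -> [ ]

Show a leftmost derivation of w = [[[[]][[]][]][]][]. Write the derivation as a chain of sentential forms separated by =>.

P => [P]P => [[P]P]P => [[[P]P]P]P => [[[[]]P]P]P => [[[[]][P]P]P]P => [[[[]][[]]P]P]P => [[[[]][[]][]]P]P => [[[[]][[]][]][]]P => [[[[]][[]][]][]][]

P => [P]P   [P -> [ P ] P]
[P]P => [[P]P]P   [P -> [ P ] P]
[[P]P]P => [[[P]P]P]P   [P -> [ P ] P]
[[[P]P]P]P => [[[[]]P]P]P   [P -> [ ]]
[[[[]]P]P]P => [[[[]][P]P]P]P   [P -> [ P ] P]
[[[[]][P]P]P]P => [[[[]][[]]P]P]P   [P -> [ ]]
[[[[]][[]]P]P]P => [[[[]][[]][]]P]P   [P -> [ ]]
[[[[]][[]][]]P]P => [[[[]][[]][]][]]P   [P -> [ ]]
[[[[]][[]][]][]]P => [[[[]][[]][]][]][]   [P -> [ ]]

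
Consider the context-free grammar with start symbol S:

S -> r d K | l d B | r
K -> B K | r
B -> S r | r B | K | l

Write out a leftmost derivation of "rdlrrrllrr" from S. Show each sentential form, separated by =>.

S => rdK   [S -> r d K]
rdK => rdBK   [K -> B K]
rdBK => rdlK   [B -> l]
rdlK => rdlBK   [K -> B K]
rdlBK => rdlrBK   [B -> r B]
rdlrBK => rdlrrBK   [B -> r B]
rdlrrBK => rdlrrrBK   [B -> r B]
rdlrrrBK => rdlrrrKK   [B -> K]
rdlrrrKK => rdlrrrBKK   [K -> B K]
rdlrrrBKK => rdlrrrlKK   [B -> l]
rdlrrrlKK => rdlrrrlBKK   [K -> B K]
rdlrrrlBKK => rdlrrrllKK   [B -> l]
rdlrrrllKK => rdlrrrllrK   [K -> r]
rdlrrrllrK => rdlrrrllrr   [K -> r]

S => rdK => rdBK => rdlK => rdlBK => rdlrBK => rdlrrBK => rdlrrrBK => rdlrrrKK => rdlrrrBKK => rdlrrrlKK => rdlrrrlBKK => rdlrrrllKK => rdlrrrllrK => rdlrrrllrr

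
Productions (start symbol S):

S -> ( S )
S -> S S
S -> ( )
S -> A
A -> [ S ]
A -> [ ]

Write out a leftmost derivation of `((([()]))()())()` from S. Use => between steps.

S => SS => (S)S => (SS)S => (SSS)S => ((S)SS)S => (((S))SS)S => (((A))SS)S => ((([S]))SS)S => ((([()]))SS)S => ((([()]))()S)S => ((([()]))()())S => ((([()]))()())()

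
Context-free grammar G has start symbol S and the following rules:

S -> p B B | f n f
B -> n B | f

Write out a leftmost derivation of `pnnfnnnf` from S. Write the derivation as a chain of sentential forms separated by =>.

S => pBB => pnBB => pnnBB => pnnfB => pnnfnB => pnnfnnB => pnnfnnnB => pnnfnnnf

S => pBB   [S -> p B B]
pBB => pnBB   [B -> n B]
pnBB => pnnBB   [B -> n B]
pnnBB => pnnfB   [B -> f]
pnnfB => pnnfnB   [B -> n B]
pnnfnB => pnnfnnB   [B -> n B]
pnnfnnB => pnnfnnnB   [B -> n B]
pnnfnnnB => pnnfnnnf   [B -> f]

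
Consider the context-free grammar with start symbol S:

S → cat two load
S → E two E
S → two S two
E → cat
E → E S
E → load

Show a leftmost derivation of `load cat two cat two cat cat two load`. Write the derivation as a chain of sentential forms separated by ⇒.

S ⇒ E two E ⇒ E S two E ⇒ load S two E ⇒ load E two E two E ⇒ load cat two E two E ⇒ load cat two cat two E ⇒ load cat two cat two E S ⇒ load cat two cat two cat S ⇒ load cat two cat two cat cat two load

S ⇒ E two E   [S → E two E]
E two E ⇒ E S two E   [E → E S]
E S two E ⇒ load S two E   [E → load]
load S two E ⇒ load E two E two E   [S → E two E]
load E two E two E ⇒ load cat two E two E   [E → cat]
load cat two E two E ⇒ load cat two cat two E   [E → cat]
load cat two cat two E ⇒ load cat two cat two E S   [E → E S]
load cat two cat two E S ⇒ load cat two cat two cat S   [E → cat]
load cat two cat two cat S ⇒ load cat two cat two cat cat two load   [S → cat two load]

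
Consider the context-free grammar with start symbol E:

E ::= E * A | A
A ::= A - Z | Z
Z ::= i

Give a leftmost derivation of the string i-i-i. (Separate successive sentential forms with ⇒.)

E ⇒ A   [E ::= A]
A ⇒ A-Z   [A ::= A - Z]
A-Z ⇒ A-Z-Z   [A ::= A - Z]
A-Z-Z ⇒ Z-Z-Z   [A ::= Z]
Z-Z-Z ⇒ i-Z-Z   [Z ::= i]
i-Z-Z ⇒ i-i-Z   [Z ::= i]
i-i-Z ⇒ i-i-i   [Z ::= i]

E ⇒ A ⇒ A-Z ⇒ A-Z-Z ⇒ Z-Z-Z ⇒ i-Z-Z ⇒ i-i-Z ⇒ i-i-i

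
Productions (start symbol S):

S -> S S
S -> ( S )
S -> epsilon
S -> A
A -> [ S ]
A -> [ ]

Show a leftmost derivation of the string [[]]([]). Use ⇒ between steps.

S ⇒ SS ⇒ AS ⇒ [S]S ⇒ [A]S ⇒ [[S]]S ⇒ [[]]S ⇒ [[]](S) ⇒ [[]](A) ⇒ [[]]([])

S ⇒ SS   [S -> S S]
SS ⇒ AS   [S -> A]
AS ⇒ [S]S   [A -> [ S ]]
[S]S ⇒ [A]S   [S -> A]
[A]S ⇒ [[S]]S   [A -> [ S ]]
[[S]]S ⇒ [[]]S   [S -> epsilon]
[[]]S ⇒ [[]](S)   [S -> ( S )]
[[]](S) ⇒ [[]](A)   [S -> A]
[[]](A) ⇒ [[]]([])   [A -> [ ]]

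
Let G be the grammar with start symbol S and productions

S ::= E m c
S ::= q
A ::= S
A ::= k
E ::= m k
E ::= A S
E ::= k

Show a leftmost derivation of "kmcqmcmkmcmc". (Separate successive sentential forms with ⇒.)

S ⇒ Emc ⇒ ASmc ⇒ SSmc ⇒ EmcSmc ⇒ ASmcSmc ⇒ SSmcSmc ⇒ EmcSmcSmc ⇒ kmcSmcSmc ⇒ kmcqmcSmc ⇒ kmcqmcEmcmc ⇒ kmcqmcmkmcmc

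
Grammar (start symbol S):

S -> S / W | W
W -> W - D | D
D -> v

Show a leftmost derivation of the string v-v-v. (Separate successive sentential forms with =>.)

S => W   [S -> W]
W => W-D   [W -> W - D]
W-D => W-D-D   [W -> W - D]
W-D-D => D-D-D   [W -> D]
D-D-D => v-D-D   [D -> v]
v-D-D => v-v-D   [D -> v]
v-v-D => v-v-v   [D -> v]

S => W => W-D => W-D-D => D-D-D => v-D-D => v-v-D => v-v-v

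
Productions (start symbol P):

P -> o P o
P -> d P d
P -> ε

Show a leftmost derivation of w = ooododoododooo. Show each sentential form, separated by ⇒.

P⇒oPo⇒ooPoo⇒oooPooo⇒ooodPdooo⇒ooodoPodooo⇒ooododPdodooo⇒ooododoPododooo⇒ooododoododooo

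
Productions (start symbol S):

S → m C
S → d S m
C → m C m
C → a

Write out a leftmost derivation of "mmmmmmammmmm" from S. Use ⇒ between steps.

S ⇒ mC   [S → m C]
mC ⇒ mmCm   [C → m C m]
mmCm ⇒ mmmCmm   [C → m C m]
mmmCmm ⇒ mmmmCmmm   [C → m C m]
mmmmCmmm ⇒ mmmmmCmmmm   [C → m C m]
mmmmmCmmmm ⇒ mmmmmmCmmmmm   [C → m C m]
mmmmmmCmmmmm ⇒ mmmmmmammmmm   [C → a]

S⇒mC⇒mmCm⇒mmmCmm⇒mmmmCmmm⇒mmmmmCmmmm⇒mmmmmmCmmmmm⇒mmmmmmammmmm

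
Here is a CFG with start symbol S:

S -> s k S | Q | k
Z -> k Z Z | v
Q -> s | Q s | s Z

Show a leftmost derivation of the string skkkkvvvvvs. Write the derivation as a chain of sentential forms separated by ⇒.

S⇒Q⇒Qs⇒sZs⇒skZZs⇒skkZZZs⇒skkkZZZZs⇒skkkkZZZZZs⇒skkkkvZZZZs⇒skkkkvvZZZs⇒skkkkvvvZZs⇒skkkkvvvvZs⇒skkkkvvvvvs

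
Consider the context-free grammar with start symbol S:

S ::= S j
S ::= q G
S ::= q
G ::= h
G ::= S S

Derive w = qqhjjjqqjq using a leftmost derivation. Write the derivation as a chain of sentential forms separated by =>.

S => qG   [S ::= q G]
qG => qSS   [G ::= S S]
qSS => qSjS   [S ::= S j]
qSjS => qSjjS   [S ::= S j]
qSjjS => qSjjjS   [S ::= S j]
qSjjjS => qqGjjjS   [S ::= q G]
qqGjjjS => qqhjjjS   [G ::= h]
qqhjjjS => qqhjjjqG   [S ::= q G]
qqhjjjqG => qqhjjjqSS   [G ::= S S]
qqhjjjqSS => qqhjjjqSjS   [S ::= S j]
qqhjjjqSjS => qqhjjjqqjS   [S ::= q]
qqhjjjqqjS => qqhjjjqqjq   [S ::= q]

S => qG => qSS => qSjS => qSjjS => qSjjjS => qqGjjjS => qqhjjjS => qqhjjjqG => qqhjjjqSS => qqhjjjqSjS => qqhjjjqqjS => qqhjjjqqjq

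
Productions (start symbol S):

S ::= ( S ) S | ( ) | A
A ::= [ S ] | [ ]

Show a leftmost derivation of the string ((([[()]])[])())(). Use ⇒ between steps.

S ⇒ (S)S ⇒ ((S)S)S ⇒ (((S)S)S)S ⇒ (((A)S)S)S ⇒ ((([S])S)S)S ⇒ ((([A])S)S)S ⇒ ((([[S]])S)S)S ⇒ ((([[()]])S)S)S ⇒ ((([[()]])A)S)S ⇒ ((([[()]])[])S)S ⇒ ((([[()]])[])())S ⇒ ((([[()]])[])())()

S ⇒ (S)S   [S ::= ( S ) S]
(S)S ⇒ ((S)S)S   [S ::= ( S ) S]
((S)S)S ⇒ (((S)S)S)S   [S ::= ( S ) S]
(((S)S)S)S ⇒ (((A)S)S)S   [S ::= A]
(((A)S)S)S ⇒ ((([S])S)S)S   [A ::= [ S ]]
((([S])S)S)S ⇒ ((([A])S)S)S   [S ::= A]
((([A])S)S)S ⇒ ((([[S]])S)S)S   [A ::= [ S ]]
((([[S]])S)S)S ⇒ ((([[()]])S)S)S   [S ::= ( )]
((([[()]])S)S)S ⇒ ((([[()]])A)S)S   [S ::= A]
((([[()]])A)S)S ⇒ ((([[()]])[])S)S   [A ::= [ ]]
((([[()]])[])S)S ⇒ ((([[()]])[])())S   [S ::= ( )]
((([[()]])[])())S ⇒ ((([[()]])[])())()   [S ::= ( )]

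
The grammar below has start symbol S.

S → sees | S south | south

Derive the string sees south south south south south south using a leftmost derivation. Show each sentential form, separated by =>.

S => S south   [S → S south]
S south => S south south   [S → S south]
S south south => S south south south   [S → S south]
S south south south => S south south south south   [S → S south]
S south south south south => S south south south south south   [S → S south]
S south south south south south => S south south south south south south   [S → S south]
S south south south south south south => sees south south south south south south   [S → sees]

S => S south => S south south => S south south south => S south south south south => S south south south south south => S south south south south south south => sees south south south south south south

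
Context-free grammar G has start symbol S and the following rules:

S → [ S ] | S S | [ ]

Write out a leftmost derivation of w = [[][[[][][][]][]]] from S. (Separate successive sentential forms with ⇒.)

S ⇒ [S]   [S → [ S ]]
[S] ⇒ [SS]   [S → S S]
[SS] ⇒ [[]S]   [S → [ ]]
[[]S] ⇒ [[][S]]   [S → [ S ]]
[[][S]] ⇒ [[][SS]]   [S → S S]
[[][SS]] ⇒ [[][[S]S]]   [S → [ S ]]
[[][[S]S]] ⇒ [[][[SS]S]]   [S → S S]
[[][[SS]S]] ⇒ [[][[SSS]S]]   [S → S S]
[[][[SSS]S]] ⇒ [[][[SSSS]S]]   [S → S S]
[[][[SSSS]S]] ⇒ [[][[[]SSS]S]]   [S → [ ]]
[[][[[]SSS]S]] ⇒ [[][[[][]SS]S]]   [S → [ ]]
[[][[[][]SS]S]] ⇒ [[][[[][][]S]S]]   [S → [ ]]
[[][[[][][]S]S]] ⇒ [[][[[][][][]]S]]   [S → [ ]]
[[][[[][][][]]S]] ⇒ [[][[[][][][]][]]]   [S → [ ]]

S ⇒ [S] ⇒ [SS] ⇒ [[]S] ⇒ [[][S]] ⇒ [[][SS]] ⇒ [[][[S]S]] ⇒ [[][[SS]S]] ⇒ [[][[SSS]S]] ⇒ [[][[SSSS]S]] ⇒ [[][[[]SSS]S]] ⇒ [[][[[][]SS]S]] ⇒ [[][[[][][]S]S]] ⇒ [[][[[][][][]]S]] ⇒ [[][[[][][][]][]]]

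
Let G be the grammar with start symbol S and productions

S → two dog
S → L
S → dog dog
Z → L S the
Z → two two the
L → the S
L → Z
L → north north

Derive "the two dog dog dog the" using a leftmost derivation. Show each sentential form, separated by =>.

S => L   [S → L]
L => Z   [L → Z]
Z => L S the   [Z → L S the]
L S the => the S S the   [L → the S]
the S S the => the two dog S the   [S → two dog]
the two dog S the => the two dog dog dog the   [S → dog dog]

S => L => Z => L S the => the S S the => the two dog S the => the two dog dog dog the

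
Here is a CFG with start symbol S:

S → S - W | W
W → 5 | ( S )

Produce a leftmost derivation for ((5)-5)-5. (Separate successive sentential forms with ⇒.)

S ⇒ S-W   [S → S - W]
S-W ⇒ W-W   [S → W]
W-W ⇒ (S)-W   [W → ( S )]
(S)-W ⇒ (S-W)-W   [S → S - W]
(S-W)-W ⇒ (W-W)-W   [S → W]
(W-W)-W ⇒ ((S)-W)-W   [W → ( S )]
((S)-W)-W ⇒ ((W)-W)-W   [S → W]
((W)-W)-W ⇒ ((5)-W)-W   [W → 5]
((5)-W)-W ⇒ ((5)-5)-W   [W → 5]
((5)-5)-W ⇒ ((5)-5)-5   [W → 5]

S ⇒ S-W ⇒ W-W ⇒ (S)-W ⇒ (S-W)-W ⇒ (W-W)-W ⇒ ((S)-W)-W ⇒ ((W)-W)-W ⇒ ((5)-W)-W ⇒ ((5)-5)-W ⇒ ((5)-5)-5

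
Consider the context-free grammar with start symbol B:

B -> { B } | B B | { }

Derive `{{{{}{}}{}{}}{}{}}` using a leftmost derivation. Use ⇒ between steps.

B ⇒ {B}   [B -> { B }]
{B} ⇒ {BB}   [B -> B B]
{BB} ⇒ {BBB}   [B -> B B]
{BBB} ⇒ {{B}BB}   [B -> { B }]
{{B}BB} ⇒ {{BB}BB}   [B -> B B]
{{BB}BB} ⇒ {{BBB}BB}   [B -> B B]
{{BBB}BB} ⇒ {{{B}BB}BB}   [B -> { B }]
{{{B}BB}BB} ⇒ {{{BB}BB}BB}   [B -> B B]
{{{BB}BB}BB} ⇒ {{{{}B}BB}BB}   [B -> { }]
{{{{}B}BB}BB} ⇒ {{{{}{}}BB}BB}   [B -> { }]
{{{{}{}}BB}BB} ⇒ {{{{}{}}{}B}BB}   [B -> { }]
{{{{}{}}{}B}BB} ⇒ {{{{}{}}{}{}}BB}   [B -> { }]
{{{{}{}}{}{}}BB} ⇒ {{{{}{}}{}{}}{}B}   [B -> { }]
{{{{}{}}{}{}}{}B} ⇒ {{{{}{}}{}{}}{}{}}   [B -> { }]

B⇒{B}⇒{BB}⇒{BBB}⇒{{B}BB}⇒{{BB}BB}⇒{{BBB}BB}⇒{{{B}BB}BB}⇒{{{BB}BB}BB}⇒{{{{}B}BB}BB}⇒{{{{}{}}BB}BB}⇒{{{{}{}}{}B}BB}⇒{{{{}{}}{}{}}BB}⇒{{{{}{}}{}{}}{}B}⇒{{{{}{}}{}{}}{}{}}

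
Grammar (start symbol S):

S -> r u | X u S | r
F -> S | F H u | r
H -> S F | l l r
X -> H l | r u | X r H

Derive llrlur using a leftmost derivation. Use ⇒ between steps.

S ⇒ XuS ⇒ HluS ⇒ llrluS ⇒ llrlur

S ⇒ XuS   [S -> X u S]
XuS ⇒ HluS   [X -> H l]
HluS ⇒ llrluS   [H -> l l r]
llrluS ⇒ llrlur   [S -> r]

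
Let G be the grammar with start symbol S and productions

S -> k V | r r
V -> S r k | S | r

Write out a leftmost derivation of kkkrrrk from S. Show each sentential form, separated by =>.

S => kV   [S -> k V]
kV => kS   [V -> S]
kS => kkV   [S -> k V]
kkV => kkSrk   [V -> S r k]
kkSrk => kkkVrk   [S -> k V]
kkkVrk => kkkSrk   [V -> S]
kkkSrk => kkkrrrk   [S -> r r]

S => kV => kS => kkV => kkSrk => kkkVrk => kkkSrk => kkkrrrk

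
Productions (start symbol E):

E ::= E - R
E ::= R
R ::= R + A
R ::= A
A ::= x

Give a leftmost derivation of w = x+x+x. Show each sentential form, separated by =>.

E => R   [E ::= R]
R => R+A   [R ::= R + A]
R+A => R+A+A   [R ::= R + A]
R+A+A => A+A+A   [R ::= A]
A+A+A => x+A+A   [A ::= x]
x+A+A => x+x+A   [A ::= x]
x+x+A => x+x+x   [A ::= x]

E=>R=>R+A=>R+A+A=>A+A+A=>x+A+A=>x+x+A=>x+x+x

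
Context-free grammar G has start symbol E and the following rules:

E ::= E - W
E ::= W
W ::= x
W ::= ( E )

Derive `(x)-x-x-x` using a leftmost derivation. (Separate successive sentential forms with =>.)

E => E-W   [E ::= E - W]
E-W => E-W-W   [E ::= E - W]
E-W-W => E-W-W-W   [E ::= E - W]
E-W-W-W => W-W-W-W   [E ::= W]
W-W-W-W => (E)-W-W-W   [W ::= ( E )]
(E)-W-W-W => (W)-W-W-W   [E ::= W]
(W)-W-W-W => (x)-W-W-W   [W ::= x]
(x)-W-W-W => (x)-x-W-W   [W ::= x]
(x)-x-W-W => (x)-x-x-W   [W ::= x]
(x)-x-x-W => (x)-x-x-x   [W ::= x]

E => E-W => E-W-W => E-W-W-W => W-W-W-W => (E)-W-W-W => (W)-W-W-W => (x)-W-W-W => (x)-x-W-W => (x)-x-x-W => (x)-x-x-x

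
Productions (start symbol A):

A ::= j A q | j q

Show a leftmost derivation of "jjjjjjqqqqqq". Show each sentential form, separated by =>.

A => jAq   [A ::= j A q]
jAq => jjAqq   [A ::= j A q]
jjAqq => jjjAqqq   [A ::= j A q]
jjjAqqq => jjjjAqqqq   [A ::= j A q]
jjjjAqqqq => jjjjjAqqqqq   [A ::= j A q]
jjjjjAqqqqq => jjjjjjqqqqqq   [A ::= j q]

A => jAq => jjAqq => jjjAqqq => jjjjAqqqq => jjjjjAqqqqq => jjjjjjqqqqqq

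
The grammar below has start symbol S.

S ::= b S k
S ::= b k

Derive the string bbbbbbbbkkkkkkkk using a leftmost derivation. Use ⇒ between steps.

S ⇒ bSk   [S ::= b S k]
bSk ⇒ bbSkk   [S ::= b S k]
bbSkk ⇒ bbbSkkk   [S ::= b S k]
bbbSkkk ⇒ bbbbSkkkk   [S ::= b S k]
bbbbSkkkk ⇒ bbbbbSkkkkk   [S ::= b S k]
bbbbbSkkkkk ⇒ bbbbbbSkkkkkk   [S ::= b S k]
bbbbbbSkkkkkk ⇒ bbbbbbbSkkkkkkk   [S ::= b S k]
bbbbbbbSkkkkkkk ⇒ bbbbbbbbkkkkkkkk   [S ::= b k]

S ⇒ bSk ⇒ bbSkk ⇒ bbbSkkk ⇒ bbbbSkkkk ⇒ bbbbbSkkkkk ⇒ bbbbbbSkkkkkk ⇒ bbbbbbbSkkkkkkk ⇒ bbbbbbbbkkkkkkkk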